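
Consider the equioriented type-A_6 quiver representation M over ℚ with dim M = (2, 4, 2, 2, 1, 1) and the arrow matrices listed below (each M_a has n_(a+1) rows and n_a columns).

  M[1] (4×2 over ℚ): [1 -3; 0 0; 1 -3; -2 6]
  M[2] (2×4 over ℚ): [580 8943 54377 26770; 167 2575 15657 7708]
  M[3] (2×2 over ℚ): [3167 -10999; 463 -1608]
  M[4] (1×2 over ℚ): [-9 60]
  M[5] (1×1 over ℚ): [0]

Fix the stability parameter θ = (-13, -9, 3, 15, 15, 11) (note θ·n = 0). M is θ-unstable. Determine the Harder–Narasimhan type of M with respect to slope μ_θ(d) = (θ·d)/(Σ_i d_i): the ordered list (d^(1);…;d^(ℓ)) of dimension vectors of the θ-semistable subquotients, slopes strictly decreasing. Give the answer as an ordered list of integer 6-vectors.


Barcode: M ≅ I[1,1], I[1,5], I[2,2]^2, I[2,4], I[6,6]. HN layers by μ_θ (5 steps, strictly decreasing):
  μ^(1)=15; μ^(2)=11; μ^(3)=3; μ^(4)=-9; μ^(5)=-13

((0, 0, 0, 2, 1, 0); (0, 0, 0, 0, 0, 1); (0, 0, 2, 0, 0, 0); (0, 4, 0, 0, 0, 0); (2, 0, 0, 0, 0, 0))


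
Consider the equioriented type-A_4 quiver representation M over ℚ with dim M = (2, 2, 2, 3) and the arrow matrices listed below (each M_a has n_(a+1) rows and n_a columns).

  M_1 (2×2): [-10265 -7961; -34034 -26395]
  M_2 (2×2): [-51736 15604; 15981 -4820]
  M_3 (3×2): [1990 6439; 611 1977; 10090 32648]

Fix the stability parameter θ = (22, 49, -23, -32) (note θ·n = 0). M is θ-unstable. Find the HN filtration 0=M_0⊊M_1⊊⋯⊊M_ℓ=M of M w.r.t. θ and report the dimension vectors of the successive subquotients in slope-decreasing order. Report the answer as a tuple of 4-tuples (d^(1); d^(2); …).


Via rank(M_{q-1}∘⋯∘M_p): M ≅ I[1,4]^2, I[4,4].
μ_θ-semistable layers: μ^(1)=4; μ^(2)=-32

((2, 2, 2, 2); (0, 0, 0, 1))


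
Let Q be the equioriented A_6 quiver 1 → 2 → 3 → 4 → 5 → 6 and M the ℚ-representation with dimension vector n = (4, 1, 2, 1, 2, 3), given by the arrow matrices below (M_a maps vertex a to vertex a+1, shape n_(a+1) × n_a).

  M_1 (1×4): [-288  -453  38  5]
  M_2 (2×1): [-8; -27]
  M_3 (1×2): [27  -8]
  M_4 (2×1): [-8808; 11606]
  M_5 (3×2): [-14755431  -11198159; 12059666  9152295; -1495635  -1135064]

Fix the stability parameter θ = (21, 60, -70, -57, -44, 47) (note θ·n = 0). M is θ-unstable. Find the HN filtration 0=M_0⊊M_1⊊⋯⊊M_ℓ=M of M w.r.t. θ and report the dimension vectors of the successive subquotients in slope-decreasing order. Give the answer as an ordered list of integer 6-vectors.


Interval decomposition of M: I[1,1]^3, I[1,3], I[3,6], I[5,6], I[6,6].
HN type (ℓ=6): μ^(1)=47; μ^(2)=21; μ^(3)=11/3; μ^(4)=-44; μ^(5)=-57; μ^(6)=-70

((0, 0, 0, 0, 0, 3); (3, 0, 0, 0, 0, 0); (1, 1, 1, 0, 0, 0); (0, 0, 0, 0, 2, 0); (0, 0, 0, 1, 0, 0); (0, 0, 1, 0, 0, 0))


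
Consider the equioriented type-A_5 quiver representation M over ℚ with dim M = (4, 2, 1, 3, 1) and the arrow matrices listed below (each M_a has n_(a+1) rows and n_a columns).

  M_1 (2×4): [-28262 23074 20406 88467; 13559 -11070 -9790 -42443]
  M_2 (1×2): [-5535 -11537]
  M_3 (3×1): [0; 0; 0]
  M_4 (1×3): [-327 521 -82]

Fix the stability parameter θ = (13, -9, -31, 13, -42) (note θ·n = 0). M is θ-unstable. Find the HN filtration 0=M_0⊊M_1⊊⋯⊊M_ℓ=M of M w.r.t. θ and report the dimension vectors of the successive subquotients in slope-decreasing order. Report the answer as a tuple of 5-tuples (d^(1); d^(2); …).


Interval decomposition of M: I[1,1]^2, I[1,2], I[1,3], I[4,4]^2, I[4,5].
HN type (ℓ=4): μ^(1)=13; μ^(2)=2; μ^(3)=-9; μ^(4)=-29/2

((2, 0, 0, 2, 0); (1, 1, 0, 0, 0); (1, 1, 1, 0, 0); (0, 0, 0, 1, 1))


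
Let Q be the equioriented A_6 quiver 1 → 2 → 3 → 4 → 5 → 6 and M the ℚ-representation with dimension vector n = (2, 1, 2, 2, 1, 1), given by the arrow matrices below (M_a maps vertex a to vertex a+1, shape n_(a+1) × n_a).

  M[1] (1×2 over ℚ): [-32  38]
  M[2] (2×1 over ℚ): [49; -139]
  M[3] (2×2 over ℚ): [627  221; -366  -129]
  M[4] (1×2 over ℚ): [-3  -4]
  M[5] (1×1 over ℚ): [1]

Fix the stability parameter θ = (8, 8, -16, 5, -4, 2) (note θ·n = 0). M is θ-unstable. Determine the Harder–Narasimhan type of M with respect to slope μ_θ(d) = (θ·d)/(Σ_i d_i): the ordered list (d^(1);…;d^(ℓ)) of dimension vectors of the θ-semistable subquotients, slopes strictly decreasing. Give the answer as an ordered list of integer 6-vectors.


Barcode: M ≅ I[1,1], I[1,4], I[3,6]. HN layers by μ_θ (6 steps, strictly decreasing):
  μ^(1)=8; μ^(2)=5; μ^(3)=2; μ^(4)=1/2; μ^(5)=0; μ^(6)=-16

((1, 0, 0, 0, 0, 0); (0, 0, 0, 1, 0, 0); (0, 0, 0, 0, 0, 1); (0, 0, 0, 1, 1, 0); (1, 1, 1, 0, 0, 0); (0, 0, 1, 0, 0, 0))


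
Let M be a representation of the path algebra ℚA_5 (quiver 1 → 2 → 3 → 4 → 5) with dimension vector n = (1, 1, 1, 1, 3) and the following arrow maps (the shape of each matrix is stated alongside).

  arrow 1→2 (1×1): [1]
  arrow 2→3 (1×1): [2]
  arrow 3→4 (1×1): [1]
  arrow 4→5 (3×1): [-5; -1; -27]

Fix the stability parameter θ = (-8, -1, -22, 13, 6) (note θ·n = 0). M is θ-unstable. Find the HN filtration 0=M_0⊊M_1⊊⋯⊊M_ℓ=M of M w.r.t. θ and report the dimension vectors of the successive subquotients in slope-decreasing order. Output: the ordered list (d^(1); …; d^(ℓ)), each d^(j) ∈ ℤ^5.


Interval decomposition of M: I[1,5], I[5,5]^2.
HN type (ℓ=3): μ^(1)=19/2; μ^(2)=6; μ^(3)=-31/3

((0, 0, 0, 1, 1); (0, 0, 0, 0, 2); (1, 1, 1, 0, 0))


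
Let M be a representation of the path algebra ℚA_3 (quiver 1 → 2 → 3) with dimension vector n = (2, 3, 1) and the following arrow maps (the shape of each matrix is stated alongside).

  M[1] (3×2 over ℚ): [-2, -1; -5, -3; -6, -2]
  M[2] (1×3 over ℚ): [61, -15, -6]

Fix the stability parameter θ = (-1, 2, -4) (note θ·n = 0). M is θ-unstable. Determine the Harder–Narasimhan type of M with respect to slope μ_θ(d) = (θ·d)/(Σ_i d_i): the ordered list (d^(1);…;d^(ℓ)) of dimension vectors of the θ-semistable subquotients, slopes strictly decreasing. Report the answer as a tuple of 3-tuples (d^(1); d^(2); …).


Via rank(M_{q-1}∘⋯∘M_p): M ≅ I[1,2], I[1,3], I[2,2].
μ_θ-semistable layers: μ^(1)=2; μ^(2)=-1

((0, 2, 0); (2, 1, 1))


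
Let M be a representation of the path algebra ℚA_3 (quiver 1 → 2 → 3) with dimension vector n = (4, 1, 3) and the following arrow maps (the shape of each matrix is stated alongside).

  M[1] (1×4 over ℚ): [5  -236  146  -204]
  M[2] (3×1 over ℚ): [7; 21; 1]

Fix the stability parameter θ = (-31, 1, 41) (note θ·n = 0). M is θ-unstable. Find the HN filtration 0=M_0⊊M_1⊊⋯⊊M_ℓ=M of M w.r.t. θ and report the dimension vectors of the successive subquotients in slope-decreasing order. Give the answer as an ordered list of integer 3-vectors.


Barcode: M ≅ I[1,1]^3, I[1,3], I[3,3]^2. HN layers by μ_θ (3 steps, strictly decreasing):
  μ^(1)=41; μ^(2)=1; μ^(3)=-31

((0, 0, 3); (0, 1, 0); (4, 0, 0))


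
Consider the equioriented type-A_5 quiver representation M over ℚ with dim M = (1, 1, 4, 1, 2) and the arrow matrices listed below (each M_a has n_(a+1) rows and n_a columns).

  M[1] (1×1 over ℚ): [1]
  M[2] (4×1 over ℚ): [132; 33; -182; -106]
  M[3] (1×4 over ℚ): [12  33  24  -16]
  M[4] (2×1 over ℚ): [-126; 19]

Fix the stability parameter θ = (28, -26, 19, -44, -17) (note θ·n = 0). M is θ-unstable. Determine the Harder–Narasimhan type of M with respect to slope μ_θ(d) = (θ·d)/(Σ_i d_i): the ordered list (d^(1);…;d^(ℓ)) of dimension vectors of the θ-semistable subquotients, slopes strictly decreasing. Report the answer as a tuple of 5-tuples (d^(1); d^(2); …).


Via rank(M_{q-1}∘⋯∘M_p): M ≅ I[1,5], I[3,3]^3, I[5,5].
μ_θ-semistable layers: μ^(1)=19; μ^(2)=-8; μ^(3)=-17

((0, 0, 3, 0, 0); (1, 1, 1, 1, 1); (0, 0, 0, 0, 1))


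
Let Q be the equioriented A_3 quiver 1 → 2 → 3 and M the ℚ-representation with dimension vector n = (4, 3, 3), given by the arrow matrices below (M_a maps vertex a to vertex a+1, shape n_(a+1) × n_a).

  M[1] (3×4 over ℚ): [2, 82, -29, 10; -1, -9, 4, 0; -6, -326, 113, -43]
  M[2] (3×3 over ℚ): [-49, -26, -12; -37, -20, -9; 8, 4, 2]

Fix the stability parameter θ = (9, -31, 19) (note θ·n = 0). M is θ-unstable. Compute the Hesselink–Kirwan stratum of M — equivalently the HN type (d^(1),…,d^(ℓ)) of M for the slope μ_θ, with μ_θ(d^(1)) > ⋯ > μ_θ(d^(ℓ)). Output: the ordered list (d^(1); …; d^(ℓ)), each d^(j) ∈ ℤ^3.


Barcode: M ≅ I[1,1], I[1,2], I[1,3]^2, I[3,3]. HN layers by μ_θ (3 steps, strictly decreasing):
  μ^(1)=19; μ^(2)=9; μ^(3)=-11

((0, 0, 3); (1, 0, 0); (3, 3, 0))


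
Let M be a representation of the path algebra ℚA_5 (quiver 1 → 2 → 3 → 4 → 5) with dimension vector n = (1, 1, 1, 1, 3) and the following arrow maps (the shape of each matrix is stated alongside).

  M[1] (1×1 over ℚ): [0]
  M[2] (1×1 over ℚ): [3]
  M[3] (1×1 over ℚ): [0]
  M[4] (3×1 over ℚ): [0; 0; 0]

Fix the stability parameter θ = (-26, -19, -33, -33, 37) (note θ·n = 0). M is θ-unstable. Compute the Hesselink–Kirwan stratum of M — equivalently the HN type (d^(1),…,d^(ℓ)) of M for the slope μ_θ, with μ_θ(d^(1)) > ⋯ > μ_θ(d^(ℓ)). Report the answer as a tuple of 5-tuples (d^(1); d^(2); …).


Barcode: M ≅ I[1,1], I[2,3], I[4,4], I[5,5]^3. HN layers by μ_θ (3 steps, strictly decreasing):
  μ^(1)=37; μ^(2)=-26; μ^(3)=-33

((0, 0, 0, 0, 3); (1, 1, 1, 0, 0); (0, 0, 0, 1, 0))


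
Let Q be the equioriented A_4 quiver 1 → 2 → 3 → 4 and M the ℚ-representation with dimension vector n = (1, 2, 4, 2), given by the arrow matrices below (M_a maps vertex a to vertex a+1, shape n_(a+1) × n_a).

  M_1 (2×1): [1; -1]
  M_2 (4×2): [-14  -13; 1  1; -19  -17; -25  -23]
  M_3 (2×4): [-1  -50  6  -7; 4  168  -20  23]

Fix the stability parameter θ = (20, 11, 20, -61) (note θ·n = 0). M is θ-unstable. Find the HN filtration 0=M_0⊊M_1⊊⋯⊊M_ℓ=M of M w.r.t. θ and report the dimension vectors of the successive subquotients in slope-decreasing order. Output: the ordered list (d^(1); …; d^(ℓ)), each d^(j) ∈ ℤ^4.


Interval decomposition of M: I[1,4], I[2,4], I[3,3]^2.
HN type (ℓ=3): μ^(1)=20; μ^(2)=-5/2; μ^(3)=-10

((0, 0, 2, 0); (1, 1, 1, 1); (0, 1, 1, 1))


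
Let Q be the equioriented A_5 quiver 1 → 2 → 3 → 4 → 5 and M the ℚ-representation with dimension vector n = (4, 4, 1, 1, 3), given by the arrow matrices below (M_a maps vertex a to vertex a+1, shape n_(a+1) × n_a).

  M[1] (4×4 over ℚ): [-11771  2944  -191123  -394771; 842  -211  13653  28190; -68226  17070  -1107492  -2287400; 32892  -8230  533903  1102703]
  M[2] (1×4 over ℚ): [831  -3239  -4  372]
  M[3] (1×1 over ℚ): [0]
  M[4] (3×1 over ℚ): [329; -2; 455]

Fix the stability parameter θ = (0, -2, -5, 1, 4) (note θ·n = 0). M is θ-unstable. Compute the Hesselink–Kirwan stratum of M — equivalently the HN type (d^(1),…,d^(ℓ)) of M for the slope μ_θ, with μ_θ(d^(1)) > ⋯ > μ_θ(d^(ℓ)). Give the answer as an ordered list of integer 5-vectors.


Interval decomposition of M: I[1,2]^3, I[1,3], I[4,5], I[5,5]^2.
HN type (ℓ=4): μ^(1)=4; μ^(2)=1; μ^(3)=-1; μ^(4)=-7/3

((0, 0, 0, 0, 3); (0, 0, 0, 1, 0); (3, 3, 0, 0, 0); (1, 1, 1, 0, 0))


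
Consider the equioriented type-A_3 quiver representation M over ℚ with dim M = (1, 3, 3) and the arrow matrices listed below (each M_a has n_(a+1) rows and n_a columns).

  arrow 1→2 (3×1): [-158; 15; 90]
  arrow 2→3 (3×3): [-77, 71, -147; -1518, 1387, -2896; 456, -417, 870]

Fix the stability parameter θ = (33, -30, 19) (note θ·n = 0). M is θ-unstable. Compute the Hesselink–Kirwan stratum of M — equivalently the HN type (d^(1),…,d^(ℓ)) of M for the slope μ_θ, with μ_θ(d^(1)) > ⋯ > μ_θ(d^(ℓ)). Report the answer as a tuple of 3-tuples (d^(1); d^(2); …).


Via rank(M_{q-1}∘⋯∘M_p): M ≅ I[1,3], I[2,2], I[2,3], I[3,3].
μ_θ-semistable layers: μ^(1)=19; μ^(2)=3/2; μ^(3)=-30

((0, 0, 3); (1, 1, 0); (0, 2, 0))


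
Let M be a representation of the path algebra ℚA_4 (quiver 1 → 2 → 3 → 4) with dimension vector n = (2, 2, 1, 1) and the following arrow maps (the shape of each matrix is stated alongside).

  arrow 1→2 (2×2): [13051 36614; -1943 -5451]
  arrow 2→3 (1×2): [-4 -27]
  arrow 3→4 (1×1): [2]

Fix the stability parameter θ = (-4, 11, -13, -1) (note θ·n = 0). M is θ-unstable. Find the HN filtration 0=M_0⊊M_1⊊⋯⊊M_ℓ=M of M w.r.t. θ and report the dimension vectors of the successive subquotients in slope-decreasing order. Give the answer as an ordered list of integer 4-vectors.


Via rank(M_{q-1}∘⋯∘M_p): M ≅ I[1,2], I[1,4].
μ_θ-semistable layers: μ^(1)=11; μ^(2)=-1; μ^(3)=-4

((0, 1, 0, 0); (0, 1, 1, 1); (2, 0, 0, 0))


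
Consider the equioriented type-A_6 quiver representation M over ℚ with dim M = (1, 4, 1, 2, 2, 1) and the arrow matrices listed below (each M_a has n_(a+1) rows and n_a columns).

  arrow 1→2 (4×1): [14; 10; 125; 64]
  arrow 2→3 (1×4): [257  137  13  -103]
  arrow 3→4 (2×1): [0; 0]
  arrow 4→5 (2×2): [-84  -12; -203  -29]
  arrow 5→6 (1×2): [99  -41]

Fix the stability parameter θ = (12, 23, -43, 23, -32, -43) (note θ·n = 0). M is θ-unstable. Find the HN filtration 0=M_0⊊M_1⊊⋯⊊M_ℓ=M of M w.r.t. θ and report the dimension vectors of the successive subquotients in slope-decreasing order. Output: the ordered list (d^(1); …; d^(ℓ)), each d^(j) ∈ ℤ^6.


Interval decomposition of M: I[1,3], I[2,2]^3, I[4,4], I[4,6], I[5,5].
HN type (ℓ=4): μ^(1)=23; μ^(2)=-8/3; μ^(3)=-52/3; μ^(4)=-32

((0, 3, 0, 1, 0, 0); (1, 1, 1, 0, 0, 0); (0, 0, 0, 1, 1, 1); (0, 0, 0, 0, 1, 0))


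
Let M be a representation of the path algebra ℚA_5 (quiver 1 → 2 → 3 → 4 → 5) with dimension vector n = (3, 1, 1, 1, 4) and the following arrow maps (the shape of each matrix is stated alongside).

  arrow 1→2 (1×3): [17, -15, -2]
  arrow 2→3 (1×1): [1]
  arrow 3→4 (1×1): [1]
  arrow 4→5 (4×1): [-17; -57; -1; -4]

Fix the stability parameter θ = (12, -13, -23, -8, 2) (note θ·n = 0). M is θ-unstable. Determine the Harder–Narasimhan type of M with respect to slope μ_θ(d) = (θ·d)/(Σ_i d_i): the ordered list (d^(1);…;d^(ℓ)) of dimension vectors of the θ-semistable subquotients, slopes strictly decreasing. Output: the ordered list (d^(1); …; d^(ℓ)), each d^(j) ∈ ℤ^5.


Interval decomposition of M: I[1,1]^2, I[1,5], I[5,5]^3.
HN type (ℓ=3): μ^(1)=12; μ^(2)=2; μ^(3)=-8

((2, 0, 0, 0, 0); (0, 0, 0, 0, 4); (1, 1, 1, 1, 0))


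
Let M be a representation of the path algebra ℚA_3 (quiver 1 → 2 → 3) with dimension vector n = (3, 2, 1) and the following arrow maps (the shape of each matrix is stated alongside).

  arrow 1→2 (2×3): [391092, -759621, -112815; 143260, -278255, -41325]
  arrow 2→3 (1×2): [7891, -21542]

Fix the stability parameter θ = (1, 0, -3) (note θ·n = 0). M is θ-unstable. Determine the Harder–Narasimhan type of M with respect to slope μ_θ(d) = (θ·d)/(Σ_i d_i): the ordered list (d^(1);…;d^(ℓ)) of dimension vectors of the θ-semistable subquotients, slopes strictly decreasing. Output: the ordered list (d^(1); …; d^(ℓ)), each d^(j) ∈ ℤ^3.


Via rank(M_{q-1}∘⋯∘M_p): M ≅ I[1,1]^2, I[1,3], I[2,2].
μ_θ-semistable layers: μ^(1)=1; μ^(2)=0; μ^(3)=-2/3

((2, 0, 0); (0, 1, 0); (1, 1, 1))


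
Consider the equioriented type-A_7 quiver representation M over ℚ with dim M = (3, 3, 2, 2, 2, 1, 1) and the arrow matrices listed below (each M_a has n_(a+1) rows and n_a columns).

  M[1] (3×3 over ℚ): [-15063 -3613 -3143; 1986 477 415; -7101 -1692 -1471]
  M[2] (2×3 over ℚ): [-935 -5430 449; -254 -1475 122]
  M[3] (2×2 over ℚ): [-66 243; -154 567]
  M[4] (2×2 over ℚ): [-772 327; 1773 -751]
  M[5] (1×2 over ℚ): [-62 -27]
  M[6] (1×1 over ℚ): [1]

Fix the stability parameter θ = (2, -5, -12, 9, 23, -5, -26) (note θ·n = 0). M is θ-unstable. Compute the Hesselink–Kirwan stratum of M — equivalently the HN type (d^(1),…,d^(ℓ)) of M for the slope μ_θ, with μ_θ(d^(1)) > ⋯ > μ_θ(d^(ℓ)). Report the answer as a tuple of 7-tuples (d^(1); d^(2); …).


Via rank(M_{q-1}∘⋯∘M_p): M ≅ I[1,2], I[1,3], I[1,5], I[4,7].
μ_θ-semistable layers: μ^(1)=23; μ^(2)=9; μ^(3)=1/4; μ^(4)=-3/2; μ^(5)=-5

((0, 0, 0, 0, 1, 0, 0); (0, 0, 0, 1, 0, 0, 0); (0, 0, 0, 1, 1, 1, 1); (1, 1, 0, 0, 0, 0, 0); (2, 2, 2, 0, 0, 0, 0))


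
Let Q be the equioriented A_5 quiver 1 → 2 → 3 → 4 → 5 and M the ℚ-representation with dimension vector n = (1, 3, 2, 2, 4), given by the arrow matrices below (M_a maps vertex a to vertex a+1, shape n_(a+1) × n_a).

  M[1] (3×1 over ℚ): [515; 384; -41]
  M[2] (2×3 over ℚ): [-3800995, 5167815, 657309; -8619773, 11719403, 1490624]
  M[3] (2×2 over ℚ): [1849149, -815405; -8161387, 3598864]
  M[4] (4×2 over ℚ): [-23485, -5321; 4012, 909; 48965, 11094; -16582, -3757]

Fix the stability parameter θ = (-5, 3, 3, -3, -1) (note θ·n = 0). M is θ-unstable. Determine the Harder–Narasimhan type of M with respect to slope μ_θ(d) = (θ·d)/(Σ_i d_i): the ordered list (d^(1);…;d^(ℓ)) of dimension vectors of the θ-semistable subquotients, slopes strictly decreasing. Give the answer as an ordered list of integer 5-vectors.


Barcode: M ≅ I[1,5], I[2,2], I[2,5], I[5,5]^2. HN layers by μ_θ (4 steps, strictly decreasing):
  μ^(1)=3; μ^(2)=1/2; μ^(3)=-1; μ^(4)=-5

((0, 1, 0, 0, 0); (0, 2, 2, 2, 2); (0, 0, 0, 0, 2); (1, 0, 0, 0, 0))


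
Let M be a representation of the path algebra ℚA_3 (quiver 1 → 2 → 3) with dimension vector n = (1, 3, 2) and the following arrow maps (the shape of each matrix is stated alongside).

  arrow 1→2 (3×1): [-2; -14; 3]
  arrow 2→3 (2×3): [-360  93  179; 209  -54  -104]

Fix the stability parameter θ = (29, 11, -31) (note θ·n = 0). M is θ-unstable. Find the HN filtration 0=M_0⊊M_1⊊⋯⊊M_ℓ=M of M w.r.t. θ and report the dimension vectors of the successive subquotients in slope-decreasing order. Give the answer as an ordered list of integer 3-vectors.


Interval decomposition of M: I[1,3], I[2,2], I[2,3].
HN type (ℓ=3): μ^(1)=11; μ^(2)=3; μ^(3)=-10

((0, 1, 0); (1, 1, 1); (0, 1, 1))


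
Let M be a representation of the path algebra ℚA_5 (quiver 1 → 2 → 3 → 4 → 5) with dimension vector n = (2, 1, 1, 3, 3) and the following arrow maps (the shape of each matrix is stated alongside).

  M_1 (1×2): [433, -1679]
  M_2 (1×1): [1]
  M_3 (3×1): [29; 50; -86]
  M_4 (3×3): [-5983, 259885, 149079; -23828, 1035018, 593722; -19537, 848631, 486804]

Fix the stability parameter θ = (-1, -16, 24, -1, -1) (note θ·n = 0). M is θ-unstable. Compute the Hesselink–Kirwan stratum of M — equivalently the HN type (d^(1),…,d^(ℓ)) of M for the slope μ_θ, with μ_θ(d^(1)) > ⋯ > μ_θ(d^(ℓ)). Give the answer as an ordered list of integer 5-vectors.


Interval decomposition of M: I[1,1], I[1,5], I[4,5]^2.
HN type (ℓ=3): μ^(1)=22/3; μ^(2)=-1; μ^(3)=-17/2

((0, 0, 1, 1, 1); (1, 0, 0, 2, 2); (1, 1, 0, 0, 0))


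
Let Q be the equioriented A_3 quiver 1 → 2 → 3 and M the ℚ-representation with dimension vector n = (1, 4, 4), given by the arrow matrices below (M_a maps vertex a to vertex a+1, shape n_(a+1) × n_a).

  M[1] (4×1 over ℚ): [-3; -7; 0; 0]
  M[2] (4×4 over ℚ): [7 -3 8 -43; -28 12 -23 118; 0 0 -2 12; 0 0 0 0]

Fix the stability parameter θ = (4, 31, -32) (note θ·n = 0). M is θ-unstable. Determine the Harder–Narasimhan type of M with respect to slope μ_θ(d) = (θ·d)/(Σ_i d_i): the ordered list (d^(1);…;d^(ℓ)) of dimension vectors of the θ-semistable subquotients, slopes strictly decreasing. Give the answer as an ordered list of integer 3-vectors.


Interval decomposition of M: I[1,2], I[2,2], I[2,3]^2, I[3,3]^2.
HN type (ℓ=4): μ^(1)=31; μ^(2)=4; μ^(3)=-1/2; μ^(4)=-32

((0, 2, 0); (1, 0, 0); (0, 2, 2); (0, 0, 2))


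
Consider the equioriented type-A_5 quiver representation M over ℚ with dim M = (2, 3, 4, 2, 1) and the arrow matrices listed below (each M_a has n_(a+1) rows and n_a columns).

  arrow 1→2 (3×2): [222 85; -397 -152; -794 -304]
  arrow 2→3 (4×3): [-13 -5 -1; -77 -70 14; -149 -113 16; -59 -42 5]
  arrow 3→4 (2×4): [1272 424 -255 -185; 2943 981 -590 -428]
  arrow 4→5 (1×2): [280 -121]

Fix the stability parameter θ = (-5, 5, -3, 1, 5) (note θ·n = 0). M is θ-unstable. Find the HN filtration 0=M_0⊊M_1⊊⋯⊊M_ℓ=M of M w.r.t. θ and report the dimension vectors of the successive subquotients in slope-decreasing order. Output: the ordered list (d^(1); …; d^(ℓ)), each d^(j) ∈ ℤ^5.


Barcode: M ≅ I[1,3], I[1,5], I[2,4], I[3,3]. HN layers by μ_θ (4 steps, strictly decreasing):
  μ^(1)=5; μ^(2)=1; μ^(3)=-3; μ^(4)=-5

((0, 0, 0, 0, 1); (0, 3, 3, 2, 0); (0, 0, 1, 0, 0); (2, 0, 0, 0, 0))


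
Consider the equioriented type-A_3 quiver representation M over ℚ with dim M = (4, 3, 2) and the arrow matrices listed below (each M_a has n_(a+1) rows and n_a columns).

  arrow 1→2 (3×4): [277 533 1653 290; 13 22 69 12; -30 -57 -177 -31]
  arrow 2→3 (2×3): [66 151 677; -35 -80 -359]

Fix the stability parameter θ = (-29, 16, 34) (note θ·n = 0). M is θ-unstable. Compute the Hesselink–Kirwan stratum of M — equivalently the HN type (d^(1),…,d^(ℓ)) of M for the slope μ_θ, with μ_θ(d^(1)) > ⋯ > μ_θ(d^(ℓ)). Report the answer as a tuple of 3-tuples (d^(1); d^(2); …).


Interval decomposition of M: I[1,1], I[1,2], I[1,3]^2.
HN type (ℓ=3): μ^(1)=34; μ^(2)=16; μ^(3)=-29

((0, 0, 2); (0, 3, 0); (4, 0, 0))


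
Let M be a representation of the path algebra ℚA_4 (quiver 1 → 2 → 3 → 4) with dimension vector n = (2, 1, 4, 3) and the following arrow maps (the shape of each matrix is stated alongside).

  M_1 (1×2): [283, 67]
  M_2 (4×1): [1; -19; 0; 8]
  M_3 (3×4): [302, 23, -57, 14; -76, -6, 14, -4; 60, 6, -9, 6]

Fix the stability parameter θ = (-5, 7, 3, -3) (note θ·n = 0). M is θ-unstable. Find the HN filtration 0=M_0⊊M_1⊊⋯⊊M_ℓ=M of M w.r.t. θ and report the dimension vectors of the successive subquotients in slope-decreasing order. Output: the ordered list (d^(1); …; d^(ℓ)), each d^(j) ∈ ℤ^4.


Interval decomposition of M: I[1,1], I[1,4], I[3,3]^2, I[3,4], I[4,4].
HN type (ℓ=5): μ^(1)=3; μ^(2)=7/3; μ^(3)=0; μ^(4)=-3; μ^(5)=-5

((0, 0, 2, 0); (0, 1, 1, 1); (0, 0, 1, 1); (0, 0, 0, 1); (2, 0, 0, 0))


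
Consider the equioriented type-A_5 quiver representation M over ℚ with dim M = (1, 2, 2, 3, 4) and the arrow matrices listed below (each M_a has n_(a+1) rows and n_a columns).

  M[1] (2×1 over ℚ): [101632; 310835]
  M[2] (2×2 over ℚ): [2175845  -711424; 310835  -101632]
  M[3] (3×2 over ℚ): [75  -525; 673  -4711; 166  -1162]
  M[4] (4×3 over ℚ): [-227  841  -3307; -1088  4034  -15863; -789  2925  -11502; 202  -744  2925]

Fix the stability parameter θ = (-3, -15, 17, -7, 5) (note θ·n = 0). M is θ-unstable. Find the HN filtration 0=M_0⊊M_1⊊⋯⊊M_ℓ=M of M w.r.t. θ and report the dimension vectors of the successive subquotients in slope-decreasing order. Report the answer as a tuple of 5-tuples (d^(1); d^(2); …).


Interval decomposition of M: I[1,2], I[2,3], I[3,5], I[4,4], I[4,5], I[5,5]^2.
HN type (ℓ=5): μ^(1)=17; μ^(2)=5; μ^(3)=-7; μ^(4)=-9; μ^(5)=-15

((0, 0, 1, 0, 0); (0, 0, 1, 1, 4); (0, 0, 0, 2, 0); (1, 1, 0, 0, 0); (0, 1, 0, 0, 0))


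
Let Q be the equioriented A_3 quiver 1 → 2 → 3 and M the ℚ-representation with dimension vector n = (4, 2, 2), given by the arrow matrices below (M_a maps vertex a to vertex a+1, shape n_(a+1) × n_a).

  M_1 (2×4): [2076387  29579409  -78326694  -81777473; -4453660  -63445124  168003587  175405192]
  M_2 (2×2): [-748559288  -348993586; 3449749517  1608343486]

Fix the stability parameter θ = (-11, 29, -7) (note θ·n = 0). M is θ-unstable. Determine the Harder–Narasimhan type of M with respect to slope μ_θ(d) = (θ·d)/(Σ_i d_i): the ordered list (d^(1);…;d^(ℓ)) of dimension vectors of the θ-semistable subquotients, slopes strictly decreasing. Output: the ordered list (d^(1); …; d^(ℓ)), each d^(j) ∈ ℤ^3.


Interval decomposition of M: I[1,1]^2, I[1,3]^2.
HN type (ℓ=2): μ^(1)=11; μ^(2)=-11

((0, 2, 2); (4, 0, 0))


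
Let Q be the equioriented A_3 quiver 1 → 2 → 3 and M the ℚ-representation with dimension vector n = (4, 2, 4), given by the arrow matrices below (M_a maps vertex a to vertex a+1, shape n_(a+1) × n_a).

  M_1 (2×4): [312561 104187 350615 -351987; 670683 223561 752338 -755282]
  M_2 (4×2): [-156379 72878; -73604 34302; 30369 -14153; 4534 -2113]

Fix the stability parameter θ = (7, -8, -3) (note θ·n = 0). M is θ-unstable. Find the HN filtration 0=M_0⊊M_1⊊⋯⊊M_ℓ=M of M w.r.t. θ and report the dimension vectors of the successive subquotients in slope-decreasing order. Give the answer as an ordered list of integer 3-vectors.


Barcode: M ≅ I[1,1]^2, I[1,3]^2, I[3,3]^2. HN layers by μ_θ (3 steps, strictly decreasing):
  μ^(1)=7; μ^(2)=-4/3; μ^(3)=-3

((2, 0, 0); (2, 2, 2); (0, 0, 2))


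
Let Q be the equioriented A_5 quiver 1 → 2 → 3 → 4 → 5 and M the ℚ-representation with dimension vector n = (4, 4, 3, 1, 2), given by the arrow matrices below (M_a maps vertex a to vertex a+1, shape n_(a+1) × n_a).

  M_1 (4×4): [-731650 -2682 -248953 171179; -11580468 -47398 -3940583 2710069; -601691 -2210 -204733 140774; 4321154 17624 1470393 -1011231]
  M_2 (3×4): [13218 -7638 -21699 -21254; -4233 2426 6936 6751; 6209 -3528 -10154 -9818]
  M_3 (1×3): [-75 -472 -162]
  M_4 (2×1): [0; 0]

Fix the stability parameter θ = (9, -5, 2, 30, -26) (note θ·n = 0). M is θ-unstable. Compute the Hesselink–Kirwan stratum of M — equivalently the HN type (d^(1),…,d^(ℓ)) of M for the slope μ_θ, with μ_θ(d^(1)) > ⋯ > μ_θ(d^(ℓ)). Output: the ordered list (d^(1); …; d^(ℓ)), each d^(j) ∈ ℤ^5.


Interval decomposition of M: I[1,2], I[1,3]^2, I[1,4], I[5,5]^2.
HN type (ℓ=3): μ^(1)=30; μ^(2)=2; μ^(3)=-26

((0, 0, 0, 1, 0); (4, 4, 3, 0, 0); (0, 0, 0, 0, 2))


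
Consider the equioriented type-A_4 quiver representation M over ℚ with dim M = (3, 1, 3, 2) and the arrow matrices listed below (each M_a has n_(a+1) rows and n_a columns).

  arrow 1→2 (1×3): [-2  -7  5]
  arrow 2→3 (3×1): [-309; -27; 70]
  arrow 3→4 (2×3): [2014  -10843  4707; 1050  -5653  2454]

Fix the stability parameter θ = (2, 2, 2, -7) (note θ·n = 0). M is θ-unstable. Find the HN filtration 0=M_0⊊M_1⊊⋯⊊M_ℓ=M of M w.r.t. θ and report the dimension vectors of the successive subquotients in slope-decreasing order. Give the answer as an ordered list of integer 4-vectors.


Barcode: M ≅ I[1,1]^2, I[1,4], I[3,3], I[3,4]. HN layers by μ_θ (3 steps, strictly decreasing):
  μ^(1)=2; μ^(2)=-1/4; μ^(3)=-5/2

((2, 0, 1, 0); (1, 1, 1, 1); (0, 0, 1, 1))


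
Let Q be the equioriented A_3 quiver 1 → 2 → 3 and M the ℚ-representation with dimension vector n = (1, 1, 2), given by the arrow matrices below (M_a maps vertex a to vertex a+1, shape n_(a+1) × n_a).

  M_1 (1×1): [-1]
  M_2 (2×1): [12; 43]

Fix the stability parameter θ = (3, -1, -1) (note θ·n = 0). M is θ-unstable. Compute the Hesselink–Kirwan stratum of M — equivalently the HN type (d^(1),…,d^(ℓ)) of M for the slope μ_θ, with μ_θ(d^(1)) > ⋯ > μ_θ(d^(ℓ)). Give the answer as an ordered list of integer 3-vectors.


Barcode: M ≅ I[1,3], I[3,3]. HN layers by μ_θ (2 steps, strictly decreasing):
  μ^(1)=1/3; μ^(2)=-1

((1, 1, 1); (0, 0, 1))


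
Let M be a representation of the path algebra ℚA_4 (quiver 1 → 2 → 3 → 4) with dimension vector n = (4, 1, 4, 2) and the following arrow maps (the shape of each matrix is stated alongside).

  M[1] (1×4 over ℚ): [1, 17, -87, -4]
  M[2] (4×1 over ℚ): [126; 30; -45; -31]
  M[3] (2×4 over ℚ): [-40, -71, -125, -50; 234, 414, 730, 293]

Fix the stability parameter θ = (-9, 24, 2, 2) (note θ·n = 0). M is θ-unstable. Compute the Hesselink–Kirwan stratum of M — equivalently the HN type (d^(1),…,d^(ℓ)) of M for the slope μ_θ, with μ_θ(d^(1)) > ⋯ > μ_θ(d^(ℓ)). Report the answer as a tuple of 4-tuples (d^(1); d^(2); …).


Via rank(M_{q-1}∘⋯∘M_p): M ≅ I[1,1]^3, I[1,4], I[3,3]^2, I[3,4].
μ_θ-semistable layers: μ^(1)=28/3; μ^(2)=2; μ^(3)=-9

((0, 1, 1, 1); (0, 0, 3, 1); (4, 0, 0, 0))


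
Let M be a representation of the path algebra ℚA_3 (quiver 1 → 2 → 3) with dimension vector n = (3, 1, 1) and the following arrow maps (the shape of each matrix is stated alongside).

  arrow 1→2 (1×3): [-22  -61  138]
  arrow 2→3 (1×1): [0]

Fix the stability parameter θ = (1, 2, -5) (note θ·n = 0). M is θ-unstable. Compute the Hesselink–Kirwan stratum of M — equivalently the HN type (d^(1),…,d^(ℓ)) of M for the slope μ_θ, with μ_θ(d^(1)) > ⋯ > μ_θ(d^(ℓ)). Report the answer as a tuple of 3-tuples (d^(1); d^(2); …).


Via rank(M_{q-1}∘⋯∘M_p): M ≅ I[1,1]^2, I[1,2], I[3,3].
μ_θ-semistable layers: μ^(1)=2; μ^(2)=1; μ^(3)=-5

((0, 1, 0); (3, 0, 0); (0, 0, 1))


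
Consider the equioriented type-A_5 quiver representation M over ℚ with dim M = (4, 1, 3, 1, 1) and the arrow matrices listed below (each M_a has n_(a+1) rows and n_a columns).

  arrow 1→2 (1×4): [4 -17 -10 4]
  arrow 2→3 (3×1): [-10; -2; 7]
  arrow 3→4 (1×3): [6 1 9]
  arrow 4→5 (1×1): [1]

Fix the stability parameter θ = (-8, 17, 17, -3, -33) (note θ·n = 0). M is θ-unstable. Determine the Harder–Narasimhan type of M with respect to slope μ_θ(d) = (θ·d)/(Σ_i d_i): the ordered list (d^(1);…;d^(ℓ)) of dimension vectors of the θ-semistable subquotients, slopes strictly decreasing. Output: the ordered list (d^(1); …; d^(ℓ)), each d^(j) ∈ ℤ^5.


Barcode: M ≅ I[1,1]^3, I[1,5], I[3,3]^2. HN layers by μ_θ (3 steps, strictly decreasing):
  μ^(1)=17; μ^(2)=-1/2; μ^(3)=-8

((0, 0, 2, 0, 0); (0, 1, 1, 1, 1); (4, 0, 0, 0, 0))


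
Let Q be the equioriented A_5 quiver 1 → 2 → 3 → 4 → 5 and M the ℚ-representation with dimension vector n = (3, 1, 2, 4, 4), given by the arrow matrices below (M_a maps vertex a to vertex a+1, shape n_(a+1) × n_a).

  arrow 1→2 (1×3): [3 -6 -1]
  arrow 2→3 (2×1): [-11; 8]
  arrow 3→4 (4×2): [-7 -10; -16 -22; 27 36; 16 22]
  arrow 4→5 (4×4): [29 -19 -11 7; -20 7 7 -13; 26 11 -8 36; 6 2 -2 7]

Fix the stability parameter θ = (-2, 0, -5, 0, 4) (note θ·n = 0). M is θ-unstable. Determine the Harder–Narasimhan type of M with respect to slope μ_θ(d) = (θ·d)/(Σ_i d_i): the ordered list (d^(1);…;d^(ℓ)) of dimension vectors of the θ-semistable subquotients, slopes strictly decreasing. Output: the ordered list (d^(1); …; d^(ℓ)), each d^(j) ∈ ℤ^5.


Interval decomposition of M: I[1,1]^2, I[1,5], I[3,5], I[4,5]^2.
HN type (ℓ=5): μ^(1)=4; μ^(2)=0; μ^(3)=-2; μ^(4)=-7/3; μ^(5)=-5

((0, 0, 0, 0, 4); (0, 0, 0, 4, 0); (2, 0, 0, 0, 0); (1, 1, 1, 0, 0); (0, 0, 1, 0, 0))


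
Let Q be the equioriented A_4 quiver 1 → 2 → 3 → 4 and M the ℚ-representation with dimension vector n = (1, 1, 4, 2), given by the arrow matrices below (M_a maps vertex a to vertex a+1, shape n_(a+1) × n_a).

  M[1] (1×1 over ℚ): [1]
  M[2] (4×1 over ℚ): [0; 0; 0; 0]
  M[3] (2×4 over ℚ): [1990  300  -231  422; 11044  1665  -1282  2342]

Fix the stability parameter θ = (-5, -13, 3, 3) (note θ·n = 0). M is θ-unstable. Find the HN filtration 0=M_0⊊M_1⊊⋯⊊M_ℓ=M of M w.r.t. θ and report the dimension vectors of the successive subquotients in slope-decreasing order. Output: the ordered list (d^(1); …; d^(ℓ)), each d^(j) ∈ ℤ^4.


Interval decomposition of M: I[1,2], I[3,3]^2, I[3,4]^2.
HN type (ℓ=2): μ^(1)=3; μ^(2)=-9

((0, 0, 4, 2); (1, 1, 0, 0))


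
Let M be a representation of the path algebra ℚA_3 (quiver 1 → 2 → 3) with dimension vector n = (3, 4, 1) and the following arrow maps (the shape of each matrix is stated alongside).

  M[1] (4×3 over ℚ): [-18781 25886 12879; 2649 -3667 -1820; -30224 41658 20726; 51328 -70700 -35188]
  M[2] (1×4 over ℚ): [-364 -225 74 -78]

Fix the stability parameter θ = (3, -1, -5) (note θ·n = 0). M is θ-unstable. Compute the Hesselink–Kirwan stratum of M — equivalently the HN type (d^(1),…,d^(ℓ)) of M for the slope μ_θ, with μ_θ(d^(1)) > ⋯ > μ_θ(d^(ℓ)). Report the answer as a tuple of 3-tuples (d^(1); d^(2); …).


Via rank(M_{q-1}∘⋯∘M_p): M ≅ I[1,2]^2, I[1,3], I[2,2].
μ_θ-semistable layers: μ^(1)=1; μ^(2)=-1

((2, 2, 0); (1, 2, 1))


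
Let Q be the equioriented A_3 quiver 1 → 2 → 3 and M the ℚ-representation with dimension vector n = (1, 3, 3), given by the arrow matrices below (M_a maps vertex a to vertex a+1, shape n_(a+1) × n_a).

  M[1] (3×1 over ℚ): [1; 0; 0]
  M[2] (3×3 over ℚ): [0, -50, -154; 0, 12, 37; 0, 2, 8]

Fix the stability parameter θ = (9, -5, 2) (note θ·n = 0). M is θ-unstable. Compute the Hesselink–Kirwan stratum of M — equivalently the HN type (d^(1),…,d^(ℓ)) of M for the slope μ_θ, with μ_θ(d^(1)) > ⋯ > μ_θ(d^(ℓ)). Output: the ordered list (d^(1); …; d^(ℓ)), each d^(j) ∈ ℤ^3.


Barcode: M ≅ I[1,2], I[2,3]^2, I[3,3]. HN layers by μ_θ (2 steps, strictly decreasing):
  μ^(1)=2; μ^(2)=-5

((1, 1, 3); (0, 2, 0))


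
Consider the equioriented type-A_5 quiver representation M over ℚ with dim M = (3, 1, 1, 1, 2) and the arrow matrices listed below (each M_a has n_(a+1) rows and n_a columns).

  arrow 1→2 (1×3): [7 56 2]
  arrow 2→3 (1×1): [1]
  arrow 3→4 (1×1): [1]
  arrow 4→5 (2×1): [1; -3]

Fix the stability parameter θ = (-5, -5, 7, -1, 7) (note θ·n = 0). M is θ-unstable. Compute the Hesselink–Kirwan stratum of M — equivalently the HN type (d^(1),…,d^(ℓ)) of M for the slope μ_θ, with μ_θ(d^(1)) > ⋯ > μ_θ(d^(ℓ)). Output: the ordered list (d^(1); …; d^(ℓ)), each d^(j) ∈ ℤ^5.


Barcode: M ≅ I[1,1]^2, I[1,5], I[5,5]. HN layers by μ_θ (3 steps, strictly decreasing):
  μ^(1)=7; μ^(2)=3; μ^(3)=-5

((0, 0, 0, 0, 2); (0, 0, 1, 1, 0); (3, 1, 0, 0, 0))


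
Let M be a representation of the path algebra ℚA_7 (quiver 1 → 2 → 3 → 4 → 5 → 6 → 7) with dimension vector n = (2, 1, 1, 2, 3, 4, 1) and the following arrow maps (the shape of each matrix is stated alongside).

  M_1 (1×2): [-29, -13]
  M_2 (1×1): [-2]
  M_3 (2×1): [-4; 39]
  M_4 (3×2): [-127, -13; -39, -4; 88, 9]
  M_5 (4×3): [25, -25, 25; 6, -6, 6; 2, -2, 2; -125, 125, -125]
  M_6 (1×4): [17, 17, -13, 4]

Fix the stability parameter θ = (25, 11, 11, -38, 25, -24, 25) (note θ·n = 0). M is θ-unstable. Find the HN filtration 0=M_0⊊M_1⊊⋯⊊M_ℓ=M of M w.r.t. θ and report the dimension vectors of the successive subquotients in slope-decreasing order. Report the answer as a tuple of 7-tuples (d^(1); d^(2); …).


Via rank(M_{q-1}∘⋯∘M_p): M ≅ I[1,1], I[1,5], I[4,5], I[5,7], I[6,6]^3.
μ_θ-semistable layers: μ^(1)=25; μ^(2)=9/4; μ^(3)=1/2; μ^(4)=-24; μ^(5)=-38

((1, 0, 0, 0, 2, 0, 1); (1, 1, 1, 1, 0, 0, 0); (0, 0, 0, 0, 1, 1, 0); (0, 0, 0, 0, 0, 3, 0); (0, 0, 0, 1, 0, 0, 0))


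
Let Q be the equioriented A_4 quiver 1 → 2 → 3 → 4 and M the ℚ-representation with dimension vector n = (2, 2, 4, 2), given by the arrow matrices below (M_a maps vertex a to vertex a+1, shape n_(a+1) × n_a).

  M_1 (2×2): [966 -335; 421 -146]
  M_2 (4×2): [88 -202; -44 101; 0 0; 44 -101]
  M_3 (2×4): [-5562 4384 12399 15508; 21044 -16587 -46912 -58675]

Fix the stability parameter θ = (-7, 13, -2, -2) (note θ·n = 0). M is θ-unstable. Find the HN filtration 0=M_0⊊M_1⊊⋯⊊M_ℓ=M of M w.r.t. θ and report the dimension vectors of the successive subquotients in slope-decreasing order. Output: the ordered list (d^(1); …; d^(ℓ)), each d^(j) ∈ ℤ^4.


Via rank(M_{q-1}∘⋯∘M_p): M ≅ I[1,2], I[1,3], I[3,3], I[3,4]^2.
μ_θ-semistable layers: μ^(1)=13; μ^(2)=11/2; μ^(3)=-2; μ^(4)=-7

((0, 1, 0, 0); (0, 1, 1, 0); (0, 0, 3, 2); (2, 0, 0, 0))


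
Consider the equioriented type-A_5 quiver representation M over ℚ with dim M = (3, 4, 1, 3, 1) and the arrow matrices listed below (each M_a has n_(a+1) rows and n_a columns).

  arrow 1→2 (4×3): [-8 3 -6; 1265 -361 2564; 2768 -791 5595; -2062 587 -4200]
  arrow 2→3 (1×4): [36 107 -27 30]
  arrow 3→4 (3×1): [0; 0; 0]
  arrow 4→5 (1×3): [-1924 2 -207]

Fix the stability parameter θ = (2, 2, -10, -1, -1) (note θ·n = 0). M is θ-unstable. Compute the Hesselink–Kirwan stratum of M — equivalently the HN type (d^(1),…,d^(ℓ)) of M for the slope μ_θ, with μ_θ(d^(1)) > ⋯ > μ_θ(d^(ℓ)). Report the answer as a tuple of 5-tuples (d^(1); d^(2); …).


Via rank(M_{q-1}∘⋯∘M_p): M ≅ I[1,2]^2, I[1,3], I[2,2], I[4,4]^2, I[4,5].
μ_θ-semistable layers: μ^(1)=2; μ^(2)=-1; μ^(3)=-2

((2, 3, 0, 0, 0); (0, 0, 0, 3, 1); (1, 1, 1, 0, 0))


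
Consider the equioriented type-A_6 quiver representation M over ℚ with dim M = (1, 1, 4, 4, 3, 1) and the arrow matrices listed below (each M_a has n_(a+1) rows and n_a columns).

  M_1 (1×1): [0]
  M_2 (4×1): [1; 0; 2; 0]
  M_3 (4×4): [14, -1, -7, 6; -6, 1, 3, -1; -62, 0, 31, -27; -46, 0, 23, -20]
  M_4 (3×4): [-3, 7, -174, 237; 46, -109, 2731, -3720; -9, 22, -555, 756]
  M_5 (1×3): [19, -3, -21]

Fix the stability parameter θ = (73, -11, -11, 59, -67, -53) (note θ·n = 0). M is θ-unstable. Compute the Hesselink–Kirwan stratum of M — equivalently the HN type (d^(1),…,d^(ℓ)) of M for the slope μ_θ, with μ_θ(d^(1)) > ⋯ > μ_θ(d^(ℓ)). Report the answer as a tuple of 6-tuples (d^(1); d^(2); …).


Via rank(M_{q-1}∘⋯∘M_p): M ≅ I[1,1], I[2,3], I[3,5]^2, I[3,6], I[4,4].
μ_θ-semistable layers: μ^(1)=73; μ^(2)=59; μ^(3)=-4; μ^(4)=-11; μ^(5)=-18

((1, 0, 0, 0, 0, 0); (0, 0, 0, 1, 0, 0); (0, 0, 0, 2, 2, 0); (0, 1, 3, 0, 0, 0); (0, 0, 1, 1, 1, 1))


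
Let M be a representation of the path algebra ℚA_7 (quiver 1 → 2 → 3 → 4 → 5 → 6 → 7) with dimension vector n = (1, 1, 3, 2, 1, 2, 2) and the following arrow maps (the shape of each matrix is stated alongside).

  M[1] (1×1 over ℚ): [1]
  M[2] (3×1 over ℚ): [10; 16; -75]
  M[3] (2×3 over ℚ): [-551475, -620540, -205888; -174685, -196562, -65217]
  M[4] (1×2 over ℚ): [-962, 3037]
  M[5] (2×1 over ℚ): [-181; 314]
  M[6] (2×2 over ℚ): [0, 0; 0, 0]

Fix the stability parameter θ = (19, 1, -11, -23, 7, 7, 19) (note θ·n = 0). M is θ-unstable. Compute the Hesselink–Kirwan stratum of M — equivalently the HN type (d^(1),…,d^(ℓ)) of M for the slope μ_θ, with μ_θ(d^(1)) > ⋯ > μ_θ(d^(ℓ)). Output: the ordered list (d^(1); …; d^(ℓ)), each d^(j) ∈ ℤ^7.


Via rank(M_{q-1}∘⋯∘M_p): M ≅ I[1,6], I[3,3], I[3,4], I[6,6], I[7,7]^2.
μ_θ-semistable layers: μ^(1)=19; μ^(2)=7; μ^(3)=-7/2; μ^(4)=-11; μ^(5)=-17

((0, 0, 0, 0, 0, 0, 2); (0, 0, 0, 0, 1, 2, 0); (1, 1, 1, 1, 0, 0, 0); (0, 0, 1, 0, 0, 0, 0); (0, 0, 1, 1, 0, 0, 0))


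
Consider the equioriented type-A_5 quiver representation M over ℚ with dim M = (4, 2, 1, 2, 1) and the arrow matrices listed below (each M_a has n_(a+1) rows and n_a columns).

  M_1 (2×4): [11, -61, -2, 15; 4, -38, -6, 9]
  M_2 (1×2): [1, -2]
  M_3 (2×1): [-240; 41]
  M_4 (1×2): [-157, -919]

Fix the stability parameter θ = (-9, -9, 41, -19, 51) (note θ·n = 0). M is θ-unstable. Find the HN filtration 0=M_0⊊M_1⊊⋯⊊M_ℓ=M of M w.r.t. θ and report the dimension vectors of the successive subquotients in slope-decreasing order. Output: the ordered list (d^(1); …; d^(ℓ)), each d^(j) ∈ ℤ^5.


Interval decomposition of M: I[1,1]^2, I[1,2], I[1,5], I[4,4].
HN type (ℓ=4): μ^(1)=51; μ^(2)=11; μ^(3)=-9; μ^(4)=-19

((0, 0, 0, 0, 1); (0, 0, 1, 1, 0); (4, 2, 0, 0, 0); (0, 0, 0, 1, 0))


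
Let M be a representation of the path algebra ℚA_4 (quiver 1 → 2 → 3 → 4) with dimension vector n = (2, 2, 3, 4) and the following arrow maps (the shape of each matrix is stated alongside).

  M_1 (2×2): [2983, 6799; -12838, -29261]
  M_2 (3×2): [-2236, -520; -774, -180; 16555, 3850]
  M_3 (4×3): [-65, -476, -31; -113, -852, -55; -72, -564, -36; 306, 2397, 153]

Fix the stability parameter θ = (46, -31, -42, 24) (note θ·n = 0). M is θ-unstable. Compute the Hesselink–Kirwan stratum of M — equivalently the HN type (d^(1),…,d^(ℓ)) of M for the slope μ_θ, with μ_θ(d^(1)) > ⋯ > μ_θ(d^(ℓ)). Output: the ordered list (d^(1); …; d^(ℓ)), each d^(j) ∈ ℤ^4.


Via rank(M_{q-1}∘⋯∘M_p): M ≅ I[1,2], I[1,4], I[3,3], I[3,4], I[4,4]^2.
μ_θ-semistable layers: μ^(1)=24; μ^(2)=15/2; μ^(3)=-9; μ^(4)=-42

((0, 0, 0, 4); (1, 1, 0, 0); (1, 1, 1, 0); (0, 0, 2, 0))
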